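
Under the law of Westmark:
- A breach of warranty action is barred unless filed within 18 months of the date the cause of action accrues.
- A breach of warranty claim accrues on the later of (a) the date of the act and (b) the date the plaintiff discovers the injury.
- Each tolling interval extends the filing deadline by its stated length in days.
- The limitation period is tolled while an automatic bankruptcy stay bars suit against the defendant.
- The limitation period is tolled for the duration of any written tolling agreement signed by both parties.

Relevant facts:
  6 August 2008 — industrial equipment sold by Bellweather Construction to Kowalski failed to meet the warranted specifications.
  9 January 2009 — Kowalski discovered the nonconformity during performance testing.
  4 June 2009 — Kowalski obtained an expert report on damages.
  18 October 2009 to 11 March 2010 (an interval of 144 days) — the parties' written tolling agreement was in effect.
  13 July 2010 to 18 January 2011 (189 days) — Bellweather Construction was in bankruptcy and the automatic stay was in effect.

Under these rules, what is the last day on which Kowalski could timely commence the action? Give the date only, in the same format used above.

7 June 2011

The claim accrued on 9 January 2009 — the later of the 6 August 2008 act and the 9 January 2009 discovery.
The untolled deadline — 18 months after 9 January 2009 — is 9 July 2010.
The written tolling agreement from 18 October 2009 to 11 March 2010 tolled the period for 144 days, extending the deadline to 30 November 2010.
The period was tolled for 189 days by the automatic bankruptcy stay (13 July 2010 to 18 January 2011), pushing the deadline to 7 June 2011.
None of the other events listed affects the running of the period under the stated rules.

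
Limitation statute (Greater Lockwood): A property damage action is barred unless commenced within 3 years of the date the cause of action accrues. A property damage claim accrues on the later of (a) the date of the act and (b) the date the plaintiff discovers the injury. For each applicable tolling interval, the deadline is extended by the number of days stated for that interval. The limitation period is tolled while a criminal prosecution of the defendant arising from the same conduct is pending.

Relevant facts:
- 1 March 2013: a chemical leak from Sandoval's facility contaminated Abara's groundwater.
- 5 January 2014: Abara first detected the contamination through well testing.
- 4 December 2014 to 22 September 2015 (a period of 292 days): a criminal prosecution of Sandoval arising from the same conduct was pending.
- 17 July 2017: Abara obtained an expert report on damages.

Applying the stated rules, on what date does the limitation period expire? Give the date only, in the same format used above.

24 October 2017

Because discovery on 5 January 2014 post-dates the 1 March 2013 act, accrual under the later-of rule falls on 5 January 2014.
Adding the 3 years base period to 5 January 2014 gives a deadline of 5 January 2017, before any tolling.
The period was tolled for 292 days by the pending criminal prosecution (4 December 2014 to 22 September 2015), pushing the deadline to 24 October 2017.
The other events in the timeline have no effect on the limitation period under the stated rules.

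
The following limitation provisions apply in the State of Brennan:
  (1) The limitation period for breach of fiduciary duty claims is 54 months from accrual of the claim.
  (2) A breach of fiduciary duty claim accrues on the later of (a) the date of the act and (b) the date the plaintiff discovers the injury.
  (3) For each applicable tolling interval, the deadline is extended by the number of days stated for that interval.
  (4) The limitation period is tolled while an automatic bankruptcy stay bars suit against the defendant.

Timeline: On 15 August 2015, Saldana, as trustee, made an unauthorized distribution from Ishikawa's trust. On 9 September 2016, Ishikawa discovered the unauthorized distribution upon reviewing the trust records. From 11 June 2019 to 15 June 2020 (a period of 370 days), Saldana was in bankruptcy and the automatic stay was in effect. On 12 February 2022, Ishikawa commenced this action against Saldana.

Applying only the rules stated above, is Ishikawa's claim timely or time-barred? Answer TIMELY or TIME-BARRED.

TIMELY

Taking the later of the act (15 August 2015) and discovery (9 September 2016), the claim accrued on 9 September 2016.
Adding the 54 months base period to 9 September 2016 gives a deadline of 9 March 2021, before any tolling.
The period was tolled for 370 days by the automatic bankruptcy stay (11 June 2019 to 15 June 2020), pushing the deadline to 14 March 2022.
Filing on 12 February 2022 beat the 14 March 2022 deadline — the action is timely.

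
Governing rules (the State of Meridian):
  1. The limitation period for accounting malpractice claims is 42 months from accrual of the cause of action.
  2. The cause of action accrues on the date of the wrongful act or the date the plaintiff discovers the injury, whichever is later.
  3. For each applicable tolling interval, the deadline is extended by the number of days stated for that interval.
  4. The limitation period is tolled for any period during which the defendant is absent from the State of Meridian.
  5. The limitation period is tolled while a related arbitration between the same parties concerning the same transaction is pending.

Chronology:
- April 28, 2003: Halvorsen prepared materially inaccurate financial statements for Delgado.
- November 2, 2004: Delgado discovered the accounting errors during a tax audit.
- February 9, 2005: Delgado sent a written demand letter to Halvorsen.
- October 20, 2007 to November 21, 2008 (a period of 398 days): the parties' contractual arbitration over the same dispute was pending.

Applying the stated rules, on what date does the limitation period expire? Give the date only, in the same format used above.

June 4, 2009

The claim accrued on November 2, 2004 — the later of the April 28, 2003 act and the November 2, 2004 discovery.
Adding the 42 months base period to November 2, 2004 gives a deadline of May 2, 2008, before any tolling.
Because the pending related arbitration ran from October 20, 2007 to November 21, 2008, the deadline is extended by 398 days to June 4, 2009.
Nothing else in the chronology tolls or restarts the period.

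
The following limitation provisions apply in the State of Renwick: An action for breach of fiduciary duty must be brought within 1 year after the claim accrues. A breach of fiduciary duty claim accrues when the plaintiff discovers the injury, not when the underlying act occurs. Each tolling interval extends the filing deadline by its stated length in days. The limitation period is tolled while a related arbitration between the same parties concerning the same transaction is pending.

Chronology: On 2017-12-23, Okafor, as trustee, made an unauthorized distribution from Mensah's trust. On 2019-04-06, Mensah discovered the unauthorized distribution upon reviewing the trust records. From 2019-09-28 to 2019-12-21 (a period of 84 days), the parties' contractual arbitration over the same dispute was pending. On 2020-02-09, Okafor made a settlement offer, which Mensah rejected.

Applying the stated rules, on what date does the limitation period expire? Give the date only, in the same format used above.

Under the discovery rule, the claim accrued on 2019-04-06, when Mensah discovered the injury — not on the 2017-12-23 date of the underlying act.
Adding the 1 year base period to 2019-04-06 gives a deadline of 2020-04-06, before any tolling.
The period was tolled for 84 days by the pending related arbitration (2019-09-28 to 2019-12-21), pushing the deadline to 2020-06-29.
None of the other events listed affects the running of the period under the stated rules.

2020-06-29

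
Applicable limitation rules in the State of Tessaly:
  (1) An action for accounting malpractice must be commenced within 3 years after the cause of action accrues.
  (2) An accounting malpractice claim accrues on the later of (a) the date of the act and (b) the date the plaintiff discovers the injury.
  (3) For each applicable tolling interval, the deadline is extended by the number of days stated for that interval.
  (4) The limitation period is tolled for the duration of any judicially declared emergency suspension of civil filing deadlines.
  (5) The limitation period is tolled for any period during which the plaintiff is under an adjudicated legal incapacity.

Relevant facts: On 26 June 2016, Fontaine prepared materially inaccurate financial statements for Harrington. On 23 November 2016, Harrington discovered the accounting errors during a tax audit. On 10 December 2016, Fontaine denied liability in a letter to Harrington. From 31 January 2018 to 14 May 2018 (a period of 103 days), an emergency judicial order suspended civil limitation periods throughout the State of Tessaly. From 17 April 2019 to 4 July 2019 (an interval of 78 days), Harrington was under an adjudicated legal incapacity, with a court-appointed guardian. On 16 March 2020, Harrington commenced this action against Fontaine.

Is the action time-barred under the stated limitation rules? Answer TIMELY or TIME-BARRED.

Because discovery on 23 November 2016 post-dates the 26 June 2016 act, accrual under the later-of rule falls on 23 November 2016.
3 years from 23 November 2016 is 23 November 2019.
The period was tolled for 103 days by the emergency suspension of filing deadlines (31 January 2018 to 14 May 2018), pushing the deadline to 5 March 2020.
The period was tolled for 78 days by the plaintiff's legal incapacity (17 April 2019 to 4 July 2019), pushing the deadline to 22 May 2020.
Nothing else in the chronology tolls or restarts the period.
Harrington filed on 16 March 2020, before the 22 May 2020 deadline, so the action is timely.

TIMELY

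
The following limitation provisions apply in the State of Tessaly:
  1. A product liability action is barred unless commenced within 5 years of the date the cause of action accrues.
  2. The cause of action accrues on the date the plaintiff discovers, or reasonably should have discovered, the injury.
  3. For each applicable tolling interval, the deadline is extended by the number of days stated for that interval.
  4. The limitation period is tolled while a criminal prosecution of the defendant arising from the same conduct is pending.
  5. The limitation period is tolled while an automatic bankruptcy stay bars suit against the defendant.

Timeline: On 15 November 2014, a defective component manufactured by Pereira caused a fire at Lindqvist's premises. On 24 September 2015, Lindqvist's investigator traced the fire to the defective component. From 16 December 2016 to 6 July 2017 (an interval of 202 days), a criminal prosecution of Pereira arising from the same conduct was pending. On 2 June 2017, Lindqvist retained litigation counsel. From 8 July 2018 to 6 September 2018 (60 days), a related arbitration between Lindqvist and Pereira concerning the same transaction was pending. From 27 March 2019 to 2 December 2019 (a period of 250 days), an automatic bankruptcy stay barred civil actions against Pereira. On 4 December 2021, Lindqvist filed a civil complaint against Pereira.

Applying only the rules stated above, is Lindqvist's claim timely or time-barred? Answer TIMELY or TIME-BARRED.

Under the discovery rule, the claim accrued on 24 September 2015, when Lindqvist discovered the injury — not on the 15 November 2014 date of the underlying act.
Adding the 5 years base period to 24 September 2015 gives a deadline of 24 September 2020, before any tolling.
The period was tolled for 202 days by the pending criminal prosecution (16 December 2016 to 6 July 2017), pushing the deadline to 14 April 2021.
The automatic bankruptcy stay from 27 March 2019 to 2 December 2019 tolled the period for 250 days, extending the deadline to 20 December 2021.
No stated provision tolls the period for a pending arbitration, so the interval from 8 July 2018 to 6 September 2018 has no effect on the deadline.
The other events in the timeline have no effect on the limitation period under the stated rules.
Filing on 4 December 2021 beat the 20 December 2021 deadline — the action is timely.

TIMELY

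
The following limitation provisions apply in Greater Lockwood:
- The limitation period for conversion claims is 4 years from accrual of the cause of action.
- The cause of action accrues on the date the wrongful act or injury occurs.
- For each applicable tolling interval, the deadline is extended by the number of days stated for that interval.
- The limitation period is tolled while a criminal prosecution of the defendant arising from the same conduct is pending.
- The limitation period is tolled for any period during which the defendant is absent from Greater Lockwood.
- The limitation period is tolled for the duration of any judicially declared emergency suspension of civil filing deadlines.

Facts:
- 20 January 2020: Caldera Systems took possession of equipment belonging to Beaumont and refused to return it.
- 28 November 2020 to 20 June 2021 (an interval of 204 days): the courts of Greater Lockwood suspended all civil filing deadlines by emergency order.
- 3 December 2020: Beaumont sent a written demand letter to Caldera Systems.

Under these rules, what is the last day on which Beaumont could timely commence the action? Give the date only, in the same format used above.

The limitation period began to run on 20 January 2020.
4 years from 20 January 2020 is 20 January 2024.
The period was tolled for 204 days by the emergency suspension of filing deadlines (28 November 2020 to 20 June 2021), pushing the deadline to 11 August 2024.
None of the other events listed affects the running of the period under the stated rules.

11 August 2024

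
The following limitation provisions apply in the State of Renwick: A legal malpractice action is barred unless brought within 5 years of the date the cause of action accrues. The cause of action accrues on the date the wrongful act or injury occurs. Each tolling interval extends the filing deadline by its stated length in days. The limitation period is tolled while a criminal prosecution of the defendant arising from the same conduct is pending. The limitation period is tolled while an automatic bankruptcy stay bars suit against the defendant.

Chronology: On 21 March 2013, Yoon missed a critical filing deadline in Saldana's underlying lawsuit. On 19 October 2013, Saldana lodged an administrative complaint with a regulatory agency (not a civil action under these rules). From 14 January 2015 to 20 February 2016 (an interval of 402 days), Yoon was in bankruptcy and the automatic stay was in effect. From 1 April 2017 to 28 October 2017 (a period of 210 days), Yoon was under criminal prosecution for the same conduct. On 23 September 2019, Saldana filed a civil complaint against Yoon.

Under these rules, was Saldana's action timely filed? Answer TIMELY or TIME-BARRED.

TIMELY

The cause of action accrued on 21 March 2013, the date of the act.
The untolled deadline — 5 years after 21 March 2013 — is 21 March 2018.
Because the automatic bankruptcy stay ran from 14 January 2015 to 20 February 2016, the deadline is extended by 402 days to 27 April 2019.
Because the pending criminal prosecution ran from 1 April 2017 to 28 October 2017, the deadline is extended by 210 days to 23 November 2019.
Nothing else in the chronology tolls or restarts the period.
The 23 September 2019 filing precedes the 23 November 2019 deadline; the claim is timely.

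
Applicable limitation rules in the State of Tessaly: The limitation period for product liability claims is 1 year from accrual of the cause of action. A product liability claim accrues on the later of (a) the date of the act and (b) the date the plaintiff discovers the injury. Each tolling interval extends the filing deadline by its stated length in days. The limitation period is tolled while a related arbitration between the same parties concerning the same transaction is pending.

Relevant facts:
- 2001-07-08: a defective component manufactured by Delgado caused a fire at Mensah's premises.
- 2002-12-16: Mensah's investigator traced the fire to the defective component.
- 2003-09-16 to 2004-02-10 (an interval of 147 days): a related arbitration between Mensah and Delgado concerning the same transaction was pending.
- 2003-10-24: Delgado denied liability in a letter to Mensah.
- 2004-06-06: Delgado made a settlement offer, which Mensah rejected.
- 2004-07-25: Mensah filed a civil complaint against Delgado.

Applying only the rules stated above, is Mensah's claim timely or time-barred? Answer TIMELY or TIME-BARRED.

TIME-BARRED

The claim accrued on 2002-12-16 — the later of the 2001-07-08 act and the 2002-12-16 discovery.
Adding the 1 year base period to 2002-12-16 gives a deadline of 2003-12-16, before any tolling.
The period was tolled for 147 days by the pending related arbitration (2003-09-16 to 2004-02-10), pushing the deadline to 2004-05-11.
Nothing else in the chronology tolls or restarts the period.
Filing on 2004-07-25 missed the 2004-05-11 deadline — the action is time-barred.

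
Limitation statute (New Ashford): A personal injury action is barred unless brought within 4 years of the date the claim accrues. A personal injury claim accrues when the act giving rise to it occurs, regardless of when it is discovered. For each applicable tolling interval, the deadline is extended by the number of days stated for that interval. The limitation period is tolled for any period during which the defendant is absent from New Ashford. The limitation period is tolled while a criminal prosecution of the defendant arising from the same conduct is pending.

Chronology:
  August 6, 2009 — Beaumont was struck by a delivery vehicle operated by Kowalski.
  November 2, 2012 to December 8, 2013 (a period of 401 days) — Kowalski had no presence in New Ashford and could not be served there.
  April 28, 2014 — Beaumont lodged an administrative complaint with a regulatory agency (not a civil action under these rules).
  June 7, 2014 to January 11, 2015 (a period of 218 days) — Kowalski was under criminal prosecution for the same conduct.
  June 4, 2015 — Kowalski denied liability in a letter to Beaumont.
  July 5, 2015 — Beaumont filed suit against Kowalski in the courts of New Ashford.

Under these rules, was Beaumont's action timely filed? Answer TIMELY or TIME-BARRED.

TIME-BARRED

The limitation period began to run on August 6, 2009.
Adding the 4 years base period to August 6, 2009 gives a deadline of August 6, 2013, before any tolling.
Because the defendant's absence from the jurisdiction ran from November 2, 2012 to December 8, 2013, the deadline is extended by 401 days to September 11, 2014.
The period was tolled for 218 days by the pending criminal prosecution (June 7, 2014 to January 11, 2015), pushing the deadline to April 17, 2015.
The other events in the timeline have no effect on the limitation period under the stated rules.
Filing on July 5, 2015 missed the April 17, 2015 deadline — the action is time-barred.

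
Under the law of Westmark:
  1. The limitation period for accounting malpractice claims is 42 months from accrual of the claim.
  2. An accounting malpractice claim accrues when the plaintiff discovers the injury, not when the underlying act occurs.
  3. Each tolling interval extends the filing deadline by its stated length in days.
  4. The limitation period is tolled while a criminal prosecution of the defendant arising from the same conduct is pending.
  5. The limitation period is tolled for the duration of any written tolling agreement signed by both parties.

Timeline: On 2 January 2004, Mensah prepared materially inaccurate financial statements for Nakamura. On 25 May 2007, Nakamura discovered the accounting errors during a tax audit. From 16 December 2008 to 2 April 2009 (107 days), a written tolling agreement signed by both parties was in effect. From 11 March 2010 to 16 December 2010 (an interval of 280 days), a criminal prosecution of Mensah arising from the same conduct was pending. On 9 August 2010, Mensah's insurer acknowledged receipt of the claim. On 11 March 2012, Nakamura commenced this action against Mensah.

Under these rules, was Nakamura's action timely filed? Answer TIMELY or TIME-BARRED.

TIME-BARRED

The claim did not accrue until Nakamura discovered the injury on 25 May 2007; the 2 January 2004 act date does not start the clock under the stated rule.
Adding the 42 months base period to 25 May 2007 gives a deadline of 25 November 2010, before any tolling.
The period was tolled for 107 days by the written tolling agreement (16 December 2008 to 2 April 2009), pushing the deadline to 12 March 2011.
The period was tolled for 280 days by the pending criminal prosecution (11 March 2010 to 16 December 2010), pushing the deadline to 17 December 2011.
Nothing else in the chronology tolls or restarts the period.
Nakamura filed on 11 March 2012, after the 17 December 2011 deadline, so the action is time-barred.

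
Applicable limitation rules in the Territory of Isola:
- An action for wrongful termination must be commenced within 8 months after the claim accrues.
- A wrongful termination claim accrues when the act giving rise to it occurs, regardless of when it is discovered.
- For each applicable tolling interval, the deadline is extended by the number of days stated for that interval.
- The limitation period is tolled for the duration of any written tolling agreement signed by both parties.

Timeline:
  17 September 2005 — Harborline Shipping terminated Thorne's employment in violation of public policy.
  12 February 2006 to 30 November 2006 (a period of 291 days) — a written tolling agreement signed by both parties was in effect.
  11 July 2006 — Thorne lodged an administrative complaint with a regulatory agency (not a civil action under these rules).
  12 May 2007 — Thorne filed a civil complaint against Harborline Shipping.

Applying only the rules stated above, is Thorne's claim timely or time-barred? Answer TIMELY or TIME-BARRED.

The claim accrued on 17 September 2005, when the wrongful act occurred.
Adding the 8 months base period to 17 September 2005 gives a deadline of 17 May 2006, before any tolling.
The period was tolled for 291 days by the written tolling agreement (12 February 2006 to 30 November 2006), pushing the deadline to 4 March 2007.
Nothing else in the chronology tolls or restarts the period.
Thorne filed on 12 May 2007, after the 4 March 2007 deadline, so the action is time-barred.

TIME-BARRED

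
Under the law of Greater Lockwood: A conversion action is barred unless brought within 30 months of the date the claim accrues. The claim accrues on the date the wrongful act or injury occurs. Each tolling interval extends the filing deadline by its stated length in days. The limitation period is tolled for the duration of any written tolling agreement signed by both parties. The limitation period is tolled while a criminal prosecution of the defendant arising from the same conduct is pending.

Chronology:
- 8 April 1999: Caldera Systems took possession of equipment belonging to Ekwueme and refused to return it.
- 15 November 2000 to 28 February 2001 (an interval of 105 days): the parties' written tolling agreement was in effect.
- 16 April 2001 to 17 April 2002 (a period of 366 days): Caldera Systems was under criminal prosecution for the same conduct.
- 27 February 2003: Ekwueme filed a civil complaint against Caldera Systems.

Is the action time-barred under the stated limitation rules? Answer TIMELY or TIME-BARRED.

TIME-BARRED

The claim accrued on 8 April 1999, the date of the act.
30 months from 8 April 1999 is 8 October 2001.
The period was tolled for 105 days by the written tolling agreement (15 November 2000 to 28 February 2001), pushing the deadline to 21 January 2002.
The pending criminal prosecution from 16 April 2001 to 17 April 2002 tolled the period for 366 days, extending the deadline to 22 January 2003.
The 27 February 2003 filing falls after the 22 January 2003 deadline; the claim is time-barred.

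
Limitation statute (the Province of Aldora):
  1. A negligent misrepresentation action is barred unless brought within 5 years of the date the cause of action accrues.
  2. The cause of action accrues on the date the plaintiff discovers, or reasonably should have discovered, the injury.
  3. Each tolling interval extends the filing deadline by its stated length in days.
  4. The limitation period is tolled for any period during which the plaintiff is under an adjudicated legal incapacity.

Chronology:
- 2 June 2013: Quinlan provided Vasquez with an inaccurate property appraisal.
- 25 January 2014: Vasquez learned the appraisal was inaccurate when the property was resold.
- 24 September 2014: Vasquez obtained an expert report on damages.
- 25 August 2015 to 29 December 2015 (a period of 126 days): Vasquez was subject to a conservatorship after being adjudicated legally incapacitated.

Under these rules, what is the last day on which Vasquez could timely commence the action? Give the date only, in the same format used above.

31 May 2019

The claim did not accrue until Vasquez discovered the injury on 25 January 2014; the 2 June 2013 act date does not start the clock under the stated rule.
Adding the 5 years base period to 25 January 2014 gives a deadline of 25 January 2019, before any tolling.
The period was tolled for 126 days by the plaintiff's legal incapacity (25 August 2015 to 29 December 2015), pushing the deadline to 31 May 2019.
Nothing else in the chronology tolls or restarts the period.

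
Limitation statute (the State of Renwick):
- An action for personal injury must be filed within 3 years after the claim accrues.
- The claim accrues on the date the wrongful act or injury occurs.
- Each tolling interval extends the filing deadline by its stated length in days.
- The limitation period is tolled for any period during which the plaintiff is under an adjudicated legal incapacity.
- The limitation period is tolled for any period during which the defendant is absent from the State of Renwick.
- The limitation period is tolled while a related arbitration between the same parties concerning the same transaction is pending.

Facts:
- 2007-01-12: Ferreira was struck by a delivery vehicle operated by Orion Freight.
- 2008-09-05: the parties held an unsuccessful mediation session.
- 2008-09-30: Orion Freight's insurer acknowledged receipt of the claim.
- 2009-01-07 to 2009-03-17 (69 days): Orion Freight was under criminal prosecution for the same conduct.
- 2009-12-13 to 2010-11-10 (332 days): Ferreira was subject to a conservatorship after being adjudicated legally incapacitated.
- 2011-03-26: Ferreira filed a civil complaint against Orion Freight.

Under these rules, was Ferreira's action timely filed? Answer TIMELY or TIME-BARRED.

TIME-BARRED

The claim accrued on 2007-01-12, when the wrongful act occurred.
Adding the 3 years base period to 2007-01-12 gives a deadline of 2010-01-12, before any tolling.
Because the plaintiff's legal incapacity ran from 2009-12-13 to 2010-11-10, the deadline is extended by 332 days to 2010-12-10.
Although a criminal prosecution ran from 2009-01-07 to 2009-03-17, the stated rules do not make that a tolling event, so it is disregarded.
Nothing else in the chronology tolls or restarts the period.
The 2011-03-26 filing falls after the 2010-12-10 deadline; the claim is time-barred.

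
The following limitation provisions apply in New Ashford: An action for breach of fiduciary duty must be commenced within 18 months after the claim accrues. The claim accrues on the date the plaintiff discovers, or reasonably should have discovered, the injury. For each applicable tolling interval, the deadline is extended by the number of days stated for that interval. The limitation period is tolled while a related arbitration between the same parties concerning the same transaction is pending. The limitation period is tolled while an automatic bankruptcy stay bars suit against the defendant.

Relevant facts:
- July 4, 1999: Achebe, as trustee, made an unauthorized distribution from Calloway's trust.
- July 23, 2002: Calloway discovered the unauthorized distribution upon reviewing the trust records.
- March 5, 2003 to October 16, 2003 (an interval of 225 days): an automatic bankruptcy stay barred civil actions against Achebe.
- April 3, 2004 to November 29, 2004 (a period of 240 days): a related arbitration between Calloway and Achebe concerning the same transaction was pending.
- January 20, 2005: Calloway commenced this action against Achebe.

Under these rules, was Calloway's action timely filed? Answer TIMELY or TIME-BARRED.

TIMELY

Under the discovery rule, the claim accrued on July 23, 2002, when Calloway discovered the injury — not on the July 4, 1999 date of the underlying act.
18 months from July 23, 2002 is January 23, 2004.
The automatic bankruptcy stay from March 5, 2003 to October 16, 2003 tolled the period for 225 days, extending the deadline to September 4, 2004.
The pending related arbitration from April 3, 2004 to November 29, 2004 tolled the period for 240 days, extending the deadline to May 2, 2005.
Filing on January 20, 2005 beat the May 2, 2005 deadline — the action is timely.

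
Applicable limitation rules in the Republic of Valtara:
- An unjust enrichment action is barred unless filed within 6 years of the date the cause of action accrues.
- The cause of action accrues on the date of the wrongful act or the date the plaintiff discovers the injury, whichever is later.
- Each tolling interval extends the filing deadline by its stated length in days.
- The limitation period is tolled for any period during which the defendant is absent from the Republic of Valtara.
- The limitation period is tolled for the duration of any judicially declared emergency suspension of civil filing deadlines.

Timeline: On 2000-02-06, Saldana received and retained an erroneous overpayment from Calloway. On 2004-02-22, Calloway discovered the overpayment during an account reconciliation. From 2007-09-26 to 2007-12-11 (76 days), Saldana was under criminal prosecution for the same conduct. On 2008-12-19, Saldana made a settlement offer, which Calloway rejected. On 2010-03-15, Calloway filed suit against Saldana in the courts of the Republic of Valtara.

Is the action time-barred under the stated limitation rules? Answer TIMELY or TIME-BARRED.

TIME-BARRED

The claim accrued on 2004-02-22 — the later of the 2000-02-06 act and the 2004-02-22 discovery.
Adding the 6 years base period to 2004-02-22 gives a deadline of 2010-02-22, before any tolling.
The pending criminal prosecution from 2007-09-26 to 2007-12-11 does not toll the period, because no stated rule makes a criminal prosecution a tolling event.
None of the other events listed affects the running of the period under the stated rules.
Calloway filed on 2010-03-15, after the 2010-02-22 deadline, so the action is time-barred.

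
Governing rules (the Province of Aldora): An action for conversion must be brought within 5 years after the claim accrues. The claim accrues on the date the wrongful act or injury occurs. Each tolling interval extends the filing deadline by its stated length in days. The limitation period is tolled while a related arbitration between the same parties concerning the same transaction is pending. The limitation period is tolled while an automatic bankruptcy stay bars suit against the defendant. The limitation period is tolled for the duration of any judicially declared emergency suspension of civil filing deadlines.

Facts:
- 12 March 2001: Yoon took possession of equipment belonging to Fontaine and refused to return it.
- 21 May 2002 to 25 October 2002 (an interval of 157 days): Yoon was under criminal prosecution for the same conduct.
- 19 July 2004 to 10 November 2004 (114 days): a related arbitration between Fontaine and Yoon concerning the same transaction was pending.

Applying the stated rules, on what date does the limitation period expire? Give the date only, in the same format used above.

The claim accrued on 12 March 2001, the date of the act.
Adding the 5 years base period to 12 March 2001 gives a deadline of 12 March 2006, before any tolling.
The pending related arbitration from 19 July 2004 to 10 November 2004 tolled the period for 114 days, extending the deadline to 4 July 2006.
The pending criminal prosecution from 21 May 2002 to 25 October 2002 does not toll the period, because no stated rule makes a criminal prosecution a tolling event.

4 July 2006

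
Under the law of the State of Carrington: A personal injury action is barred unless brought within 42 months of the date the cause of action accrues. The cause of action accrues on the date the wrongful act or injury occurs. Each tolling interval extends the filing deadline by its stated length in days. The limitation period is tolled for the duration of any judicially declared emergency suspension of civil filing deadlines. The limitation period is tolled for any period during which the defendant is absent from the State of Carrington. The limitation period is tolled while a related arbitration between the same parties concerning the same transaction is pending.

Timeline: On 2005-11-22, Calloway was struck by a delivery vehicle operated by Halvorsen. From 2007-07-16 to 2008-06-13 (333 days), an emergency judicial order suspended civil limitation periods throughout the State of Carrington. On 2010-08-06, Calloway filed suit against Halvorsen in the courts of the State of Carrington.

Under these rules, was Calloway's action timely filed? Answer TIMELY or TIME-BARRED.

TIME-BARRED

The claim accrued on 2005-11-22, when the wrongful act occurred.
Adding the 42 months base period to 2005-11-22 gives a deadline of 2009-05-22, before any tolling.
Because the emergency suspension of filing deadlines ran from 2007-07-16 to 2008-06-13, the deadline is extended by 333 days to 2010-04-20.
Filing on 2010-08-06 missed the 2010-04-20 deadline — the action is time-barred.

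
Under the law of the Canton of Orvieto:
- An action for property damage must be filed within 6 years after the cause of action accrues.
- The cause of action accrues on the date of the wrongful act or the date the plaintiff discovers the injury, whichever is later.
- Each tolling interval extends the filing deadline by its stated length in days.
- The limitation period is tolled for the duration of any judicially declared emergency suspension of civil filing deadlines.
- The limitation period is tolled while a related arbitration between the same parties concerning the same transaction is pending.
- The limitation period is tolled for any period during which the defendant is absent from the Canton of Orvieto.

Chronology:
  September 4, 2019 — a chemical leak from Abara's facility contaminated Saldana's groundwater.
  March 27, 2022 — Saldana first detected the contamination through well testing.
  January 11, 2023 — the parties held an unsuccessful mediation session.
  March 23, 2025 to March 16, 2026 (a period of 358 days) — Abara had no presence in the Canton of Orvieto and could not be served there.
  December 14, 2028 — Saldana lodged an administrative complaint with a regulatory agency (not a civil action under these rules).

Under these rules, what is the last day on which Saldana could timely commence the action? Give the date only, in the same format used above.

March 20, 2029

Taking the later of the act (September 4, 2019) and discovery (March 27, 2022), the claim accrued on March 27, 2022.
The untolled deadline — 6 years after March 27, 2022 — is March 27, 2028.
The period was tolled for 358 days by the defendant's absence from the jurisdiction (March 23, 2025 to March 16, 2026), pushing the deadline to March 20, 2029.
Nothing else in the chronology tolls or restarts the period.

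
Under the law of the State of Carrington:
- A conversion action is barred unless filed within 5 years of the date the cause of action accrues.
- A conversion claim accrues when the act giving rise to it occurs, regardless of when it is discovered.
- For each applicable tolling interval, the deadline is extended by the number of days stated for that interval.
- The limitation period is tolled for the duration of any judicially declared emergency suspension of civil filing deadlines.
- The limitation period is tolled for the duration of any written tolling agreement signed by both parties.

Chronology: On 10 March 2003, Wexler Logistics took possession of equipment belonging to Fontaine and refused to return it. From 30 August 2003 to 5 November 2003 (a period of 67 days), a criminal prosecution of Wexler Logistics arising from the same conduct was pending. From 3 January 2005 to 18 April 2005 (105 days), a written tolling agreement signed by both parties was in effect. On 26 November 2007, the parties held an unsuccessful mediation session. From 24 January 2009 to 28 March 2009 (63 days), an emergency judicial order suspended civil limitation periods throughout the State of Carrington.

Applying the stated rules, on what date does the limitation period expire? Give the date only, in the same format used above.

23 June 2008

The cause of action accrued on 10 March 2003, the date of the act.
Adding the 5 years base period to 10 March 2003 gives a deadline of 10 March 2008, before any tolling.
The written tolling agreement from 3 January 2005 to 18 April 2005 tolled the period for 105 days, extending the deadline to 23 June 2008.
The emergency suspension of filing deadlines from 24 January 2009 to 28 March 2009 began after the period had already run on 23 June 2008, so it has no tolling effect.
The pending criminal prosecution from 30 August 2003 to 5 November 2003 does not toll the period, because no stated rule makes a criminal prosecution a tolling event.
None of the other events listed affects the running of the period under the stated rules.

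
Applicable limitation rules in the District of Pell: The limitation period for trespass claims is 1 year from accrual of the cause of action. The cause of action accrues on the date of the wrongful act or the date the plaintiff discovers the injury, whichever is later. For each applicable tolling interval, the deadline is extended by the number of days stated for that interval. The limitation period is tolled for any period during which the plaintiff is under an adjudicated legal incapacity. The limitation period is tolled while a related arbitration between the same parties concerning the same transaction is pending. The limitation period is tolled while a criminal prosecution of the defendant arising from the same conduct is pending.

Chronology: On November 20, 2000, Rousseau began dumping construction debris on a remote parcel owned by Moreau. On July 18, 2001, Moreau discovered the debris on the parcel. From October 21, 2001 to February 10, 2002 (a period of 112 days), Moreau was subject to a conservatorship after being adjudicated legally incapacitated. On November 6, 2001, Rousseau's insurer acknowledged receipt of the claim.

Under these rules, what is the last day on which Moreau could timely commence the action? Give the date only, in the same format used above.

Because discovery on July 18, 2001 post-dates the November 20, 2000 act, accrual under the later-of rule falls on July 18, 2001.
1 year from July 18, 2001 is July 18, 2002.
The plaintiff's legal incapacity from October 21, 2001 to February 10, 2002 tolled the period for 112 days, extending the deadline to November 7, 2002.
The other events in the timeline have no effect on the limitation period under the stated rules.

November 7, 2002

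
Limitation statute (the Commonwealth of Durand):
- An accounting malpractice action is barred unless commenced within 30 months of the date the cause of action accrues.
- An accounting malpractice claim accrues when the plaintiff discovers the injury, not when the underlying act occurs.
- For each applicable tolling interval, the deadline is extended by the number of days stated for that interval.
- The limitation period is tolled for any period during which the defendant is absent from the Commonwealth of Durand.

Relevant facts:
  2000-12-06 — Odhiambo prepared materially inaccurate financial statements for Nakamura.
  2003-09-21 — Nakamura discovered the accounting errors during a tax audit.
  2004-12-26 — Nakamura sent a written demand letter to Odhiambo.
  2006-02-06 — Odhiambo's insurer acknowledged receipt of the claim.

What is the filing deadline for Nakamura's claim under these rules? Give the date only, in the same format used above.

The claim did not accrue until Nakamura discovered the injury on 2003-09-21; the 2000-12-06 act date does not start the clock under the stated rule.
30 months from 2003-09-21 is 2006-03-21.
None of the other events listed affects the running of the period under the stated rules.

2006-03-21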